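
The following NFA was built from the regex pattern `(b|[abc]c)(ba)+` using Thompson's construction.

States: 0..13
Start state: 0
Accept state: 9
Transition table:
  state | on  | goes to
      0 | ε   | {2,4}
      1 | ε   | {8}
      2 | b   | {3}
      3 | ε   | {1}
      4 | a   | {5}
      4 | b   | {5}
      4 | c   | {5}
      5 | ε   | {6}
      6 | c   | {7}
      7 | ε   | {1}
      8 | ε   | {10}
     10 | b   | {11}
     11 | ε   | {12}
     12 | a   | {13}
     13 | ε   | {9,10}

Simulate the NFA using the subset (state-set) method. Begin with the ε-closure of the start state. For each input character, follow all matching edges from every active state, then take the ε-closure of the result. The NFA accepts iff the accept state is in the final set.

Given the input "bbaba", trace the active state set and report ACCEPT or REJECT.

S₀ = ε-closure({0}) = {0,2,4}
'b' @ 1: {1,3,5,6,8,10}
'b' @ 2: {11,12}
'a' @ 3: {9,10,13}  ✓accept
'b' @ 4: {11,12}
'a' @ 5: {9,10,13}  ✓accept
after full input: {9,10,13}  (accept=9 in)

Answer: ACCEPT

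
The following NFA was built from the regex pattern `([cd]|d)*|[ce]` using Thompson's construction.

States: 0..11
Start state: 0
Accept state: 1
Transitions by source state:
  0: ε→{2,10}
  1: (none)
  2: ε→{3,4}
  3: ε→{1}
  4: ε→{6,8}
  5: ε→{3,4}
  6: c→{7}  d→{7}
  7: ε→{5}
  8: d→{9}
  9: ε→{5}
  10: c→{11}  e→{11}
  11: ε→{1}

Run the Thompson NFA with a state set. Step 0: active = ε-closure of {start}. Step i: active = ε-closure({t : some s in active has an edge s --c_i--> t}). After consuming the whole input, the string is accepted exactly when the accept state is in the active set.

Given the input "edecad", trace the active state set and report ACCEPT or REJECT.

initial (ε-close {0}): {0,1,2,3,4,6,8,10}
'e' @ 1: {1,11}  ✓accept
'd' @ 2: {}  — dead — no transitions
rest 'ecad' ignored (set empty)
final: {}; accept 1 not in set

Answer: REJECT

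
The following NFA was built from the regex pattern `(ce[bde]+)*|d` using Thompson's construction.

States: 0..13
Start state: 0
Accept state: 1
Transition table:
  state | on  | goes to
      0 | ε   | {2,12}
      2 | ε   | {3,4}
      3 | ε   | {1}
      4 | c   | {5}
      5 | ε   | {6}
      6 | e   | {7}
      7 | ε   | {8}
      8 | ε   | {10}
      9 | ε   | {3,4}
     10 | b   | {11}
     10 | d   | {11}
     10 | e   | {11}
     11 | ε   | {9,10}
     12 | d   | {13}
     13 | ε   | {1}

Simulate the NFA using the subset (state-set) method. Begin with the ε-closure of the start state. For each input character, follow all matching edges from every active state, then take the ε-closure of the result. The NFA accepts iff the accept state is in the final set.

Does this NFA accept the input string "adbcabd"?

Answer: REJECT

Steps:
initial (ε-close {0}): {0,1,2,3,4,12}
'a' @ 1: {}  — state set empty
rest 'dbcabd' ignored (set empty)
after full input: {}  (accept=1 not in)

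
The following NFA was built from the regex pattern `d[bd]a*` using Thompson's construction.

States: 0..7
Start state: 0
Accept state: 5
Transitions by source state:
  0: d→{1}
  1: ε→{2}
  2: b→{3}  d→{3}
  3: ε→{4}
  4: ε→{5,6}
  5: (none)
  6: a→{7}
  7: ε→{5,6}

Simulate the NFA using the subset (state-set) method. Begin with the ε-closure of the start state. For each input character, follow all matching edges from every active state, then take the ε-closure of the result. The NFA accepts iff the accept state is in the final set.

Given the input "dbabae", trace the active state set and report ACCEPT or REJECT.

Answer: REJECT

Trace:
start: ε-closure({0}) = {0}
'd' @ 1: {1,2}
'b' @ 2: {3,4,5,6}  [accepting]
'a' @ 3: {5,6,7}  [accepting]
'b' @ 4: {}  — no active states
rest 'ae' ignored (set empty)
final: {}; accept 5 not in set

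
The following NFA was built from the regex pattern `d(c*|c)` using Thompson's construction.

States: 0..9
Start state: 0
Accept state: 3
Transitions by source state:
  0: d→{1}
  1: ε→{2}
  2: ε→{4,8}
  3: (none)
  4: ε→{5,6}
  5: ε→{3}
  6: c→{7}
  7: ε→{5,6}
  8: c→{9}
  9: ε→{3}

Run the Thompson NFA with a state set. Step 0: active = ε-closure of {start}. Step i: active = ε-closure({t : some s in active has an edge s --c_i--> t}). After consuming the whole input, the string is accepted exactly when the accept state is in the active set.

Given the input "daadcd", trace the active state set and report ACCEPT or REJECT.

start: ε-closure({0}) = {0}
'd' @ 1: {1,2,3,4,5,6,8}  (accept∈set)
'a' @ 2: {}  — state set empty
rest 'adcd' ignored (set empty)
end set {} — state 3 not in

Answer: REJECT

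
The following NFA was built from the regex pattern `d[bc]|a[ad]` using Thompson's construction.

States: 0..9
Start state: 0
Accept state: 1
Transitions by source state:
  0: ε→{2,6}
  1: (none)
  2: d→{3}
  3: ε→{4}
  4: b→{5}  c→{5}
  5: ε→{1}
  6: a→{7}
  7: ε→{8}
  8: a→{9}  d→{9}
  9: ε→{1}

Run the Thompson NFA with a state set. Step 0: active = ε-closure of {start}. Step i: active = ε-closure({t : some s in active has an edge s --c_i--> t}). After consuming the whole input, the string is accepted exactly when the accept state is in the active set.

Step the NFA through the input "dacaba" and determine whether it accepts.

Answer: REJECT

Trace:
initial (ε-close {0}): {0,2,6}
'd' @ 1: {3,4}
'a' @ 2: {}  — no active states
rest 'caba' ignored (set empty)
after full input: {}  (accept=1 not in)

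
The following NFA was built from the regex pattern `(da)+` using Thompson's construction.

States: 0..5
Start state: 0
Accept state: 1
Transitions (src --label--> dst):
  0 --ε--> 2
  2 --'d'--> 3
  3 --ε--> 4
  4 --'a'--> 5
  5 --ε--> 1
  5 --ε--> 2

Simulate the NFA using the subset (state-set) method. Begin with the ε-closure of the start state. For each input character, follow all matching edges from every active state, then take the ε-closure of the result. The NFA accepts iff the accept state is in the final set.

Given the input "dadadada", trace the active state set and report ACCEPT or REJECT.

initial (ε-close {0}): {0,2}
'd' @ 1: {3,4}
'a' @ 2: {1,2,5}  ✓accept
'd' @ 3: {3,4}
'a' @ 4: {1,2,5}  ✓accept
'd' @ 5: {3,4}
'a' @ 6: {1,2,5}  ✓accept
'd' @ 7: {3,4}
'a' @ 8: {1,2,5}  ✓accept
end set {1,2,5} — state 1 in

Answer: ACCEPT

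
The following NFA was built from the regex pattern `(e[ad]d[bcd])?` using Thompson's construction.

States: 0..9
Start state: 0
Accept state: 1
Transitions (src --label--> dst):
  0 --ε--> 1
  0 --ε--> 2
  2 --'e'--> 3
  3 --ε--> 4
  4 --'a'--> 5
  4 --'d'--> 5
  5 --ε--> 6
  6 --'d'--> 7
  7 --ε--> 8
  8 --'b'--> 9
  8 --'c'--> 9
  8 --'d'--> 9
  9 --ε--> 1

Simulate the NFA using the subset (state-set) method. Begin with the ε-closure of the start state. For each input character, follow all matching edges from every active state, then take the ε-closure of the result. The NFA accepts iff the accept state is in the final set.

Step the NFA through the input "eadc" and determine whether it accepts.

Answer: ACCEPT

Derivation:
start: ε-closure({0}) = {0,1,2}
'e' @ 1: {3,4}
'a' @ 2: {5,6}
'd' @ 3: {7,8}
'c' @ 4: {1,9}  (accept∈set)
after full input: {1,9}  (accept=1 in)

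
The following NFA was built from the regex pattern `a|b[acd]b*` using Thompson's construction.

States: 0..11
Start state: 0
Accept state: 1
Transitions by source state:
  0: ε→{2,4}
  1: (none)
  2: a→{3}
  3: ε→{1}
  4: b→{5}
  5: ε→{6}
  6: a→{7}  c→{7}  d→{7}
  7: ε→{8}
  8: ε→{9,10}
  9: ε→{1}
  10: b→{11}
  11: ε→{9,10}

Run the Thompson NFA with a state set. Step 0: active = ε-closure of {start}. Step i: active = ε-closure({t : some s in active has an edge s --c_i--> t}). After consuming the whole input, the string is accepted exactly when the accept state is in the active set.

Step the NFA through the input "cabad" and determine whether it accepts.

start: ε-closure({0}) = {0,2,4}
'c' @ 1: {}  — dead — no transitions
rest 'abad' ignored (set empty)
end set {} — state 1 not in

Answer: REJECT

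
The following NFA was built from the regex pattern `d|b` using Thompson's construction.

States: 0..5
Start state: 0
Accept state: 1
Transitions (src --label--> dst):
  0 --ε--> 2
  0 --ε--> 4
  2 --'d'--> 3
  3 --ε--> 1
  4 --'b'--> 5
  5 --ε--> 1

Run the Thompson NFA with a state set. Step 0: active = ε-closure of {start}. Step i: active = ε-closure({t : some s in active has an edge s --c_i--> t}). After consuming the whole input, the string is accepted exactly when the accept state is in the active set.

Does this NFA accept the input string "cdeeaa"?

Answer: REJECT

Derivation:
start: ε-closure({0}) = {0,2,4}
'c' @ 1: {}  — no active states
rest 'deeaa' ignored (set empty)
final: {}; accept 1 not in set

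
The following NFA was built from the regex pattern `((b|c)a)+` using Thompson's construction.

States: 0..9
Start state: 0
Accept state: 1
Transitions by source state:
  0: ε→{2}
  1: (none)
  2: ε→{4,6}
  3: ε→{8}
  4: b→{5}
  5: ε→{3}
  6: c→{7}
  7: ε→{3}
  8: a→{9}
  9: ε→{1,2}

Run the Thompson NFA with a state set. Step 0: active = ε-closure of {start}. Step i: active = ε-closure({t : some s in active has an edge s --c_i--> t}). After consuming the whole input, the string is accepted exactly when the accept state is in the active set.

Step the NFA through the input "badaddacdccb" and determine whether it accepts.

Answer: REJECT

Derivation:
initial (ε-close {0}): {0,2,4,6}
'b' @ 1: {3,5,8}
'a' @ 2: {1,2,4,6,9}  [accepting]
'd' @ 3: {}  — no active states
rest 'addacdccb' ignored (set empty)
end set {} — state 1 not in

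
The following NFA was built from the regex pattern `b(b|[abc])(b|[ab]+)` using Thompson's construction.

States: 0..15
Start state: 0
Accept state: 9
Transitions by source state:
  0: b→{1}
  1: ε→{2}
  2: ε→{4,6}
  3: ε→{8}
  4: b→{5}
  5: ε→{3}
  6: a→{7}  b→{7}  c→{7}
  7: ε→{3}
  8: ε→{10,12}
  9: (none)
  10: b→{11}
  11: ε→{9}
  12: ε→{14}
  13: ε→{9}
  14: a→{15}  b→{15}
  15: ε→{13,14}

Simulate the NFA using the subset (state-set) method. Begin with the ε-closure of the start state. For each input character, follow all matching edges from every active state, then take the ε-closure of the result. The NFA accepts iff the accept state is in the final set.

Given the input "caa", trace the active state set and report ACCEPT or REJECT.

start: ε-closure({0}) = {0}
'c' @ 1: {}  — no active states
rest 'aa' ignored (set empty)
final: {}; accept 9 not in set

Answer: REJECT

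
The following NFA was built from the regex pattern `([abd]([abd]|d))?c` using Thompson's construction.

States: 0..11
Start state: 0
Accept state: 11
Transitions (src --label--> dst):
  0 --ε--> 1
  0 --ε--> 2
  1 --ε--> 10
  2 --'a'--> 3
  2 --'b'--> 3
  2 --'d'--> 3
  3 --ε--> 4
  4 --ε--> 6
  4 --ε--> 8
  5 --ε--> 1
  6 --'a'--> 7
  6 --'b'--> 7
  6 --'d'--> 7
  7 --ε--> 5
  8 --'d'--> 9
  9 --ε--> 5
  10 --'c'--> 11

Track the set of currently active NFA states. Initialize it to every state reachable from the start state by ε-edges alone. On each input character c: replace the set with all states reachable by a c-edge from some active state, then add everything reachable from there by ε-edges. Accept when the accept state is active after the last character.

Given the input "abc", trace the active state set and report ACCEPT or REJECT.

Answer: ACCEPT

Derivation:
start: ε-closure({0}) = {0,1,2,10}
'a' @ 1: {3,4,6,8}
'b' @ 2: {1,5,7,10}
'c' @ 3: {11}  (accept∈set)
after full input: {11}  (accept=11 in)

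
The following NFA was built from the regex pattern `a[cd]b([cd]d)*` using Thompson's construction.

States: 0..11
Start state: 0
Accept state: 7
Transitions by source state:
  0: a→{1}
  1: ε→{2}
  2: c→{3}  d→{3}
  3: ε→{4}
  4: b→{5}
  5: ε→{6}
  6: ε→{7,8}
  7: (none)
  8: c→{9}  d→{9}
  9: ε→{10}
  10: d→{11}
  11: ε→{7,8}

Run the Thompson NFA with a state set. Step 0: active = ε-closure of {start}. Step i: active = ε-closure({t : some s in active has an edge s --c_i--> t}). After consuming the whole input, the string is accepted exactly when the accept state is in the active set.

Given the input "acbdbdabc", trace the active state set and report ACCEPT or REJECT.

S₀ = ε-closure({0}) = {0}
'a' @ 1: {1,2}
'c' @ 2: {3,4}
'b' @ 3: {5,6,7,8}  (accept∈set)
'd' @ 4: {9,10}
'b' @ 5: {}  — state set empty
rest 'dabc' ignored (set empty)
end set {} — state 7 not in

Answer: REJECT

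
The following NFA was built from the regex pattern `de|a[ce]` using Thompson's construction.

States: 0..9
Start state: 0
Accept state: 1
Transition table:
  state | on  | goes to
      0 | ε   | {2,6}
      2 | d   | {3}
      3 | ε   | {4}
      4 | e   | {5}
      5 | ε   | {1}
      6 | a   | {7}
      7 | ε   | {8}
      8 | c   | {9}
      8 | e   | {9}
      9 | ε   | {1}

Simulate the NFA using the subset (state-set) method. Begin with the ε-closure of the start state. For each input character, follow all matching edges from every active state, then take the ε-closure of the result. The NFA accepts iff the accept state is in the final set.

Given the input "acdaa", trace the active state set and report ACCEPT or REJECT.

initial (ε-close {0}): {0,2,6}
'a' @ 1: {7,8}
'c' @ 2: {1,9}  (accept∈set)
'd' @ 3: {}  — no active states
rest 'aa' ignored (set empty)
after full input: {}  (accept=1 not in)

Answer: REJECT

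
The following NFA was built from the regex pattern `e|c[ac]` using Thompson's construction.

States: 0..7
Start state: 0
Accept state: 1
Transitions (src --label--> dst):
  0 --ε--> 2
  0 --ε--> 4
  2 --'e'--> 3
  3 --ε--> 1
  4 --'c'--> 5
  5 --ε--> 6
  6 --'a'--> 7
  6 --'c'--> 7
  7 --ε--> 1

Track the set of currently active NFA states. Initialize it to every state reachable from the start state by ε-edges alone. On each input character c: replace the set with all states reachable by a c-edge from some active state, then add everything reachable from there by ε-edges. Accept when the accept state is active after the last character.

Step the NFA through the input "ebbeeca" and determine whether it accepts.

start: ε-closure({0}) = {0,2,4}
'e' @ 1: {1,3}  ✓accept
'b' @ 2: {}  — dead — no transitions
rest 'beeca' ignored (set empty)
end set {} — state 1 not in

Answer: REJECT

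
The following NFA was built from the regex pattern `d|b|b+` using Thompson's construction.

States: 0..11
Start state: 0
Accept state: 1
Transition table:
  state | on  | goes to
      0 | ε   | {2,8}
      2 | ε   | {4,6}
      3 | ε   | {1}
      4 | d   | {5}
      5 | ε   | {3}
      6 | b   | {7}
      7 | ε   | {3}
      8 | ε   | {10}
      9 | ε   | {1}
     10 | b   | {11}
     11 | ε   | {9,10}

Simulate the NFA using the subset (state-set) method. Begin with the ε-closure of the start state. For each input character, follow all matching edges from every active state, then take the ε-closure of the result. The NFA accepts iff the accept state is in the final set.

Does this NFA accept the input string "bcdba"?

S₀ = ε-closure({0}) = {0,2,4,6,8,10}
'b' @ 1: {1,3,7,9,10,11}  [accepting]
'c' @ 2: {}  — no active states
rest 'dba' ignored (set empty)
after full input: {}  (accept=1 not in)

Answer: REJECT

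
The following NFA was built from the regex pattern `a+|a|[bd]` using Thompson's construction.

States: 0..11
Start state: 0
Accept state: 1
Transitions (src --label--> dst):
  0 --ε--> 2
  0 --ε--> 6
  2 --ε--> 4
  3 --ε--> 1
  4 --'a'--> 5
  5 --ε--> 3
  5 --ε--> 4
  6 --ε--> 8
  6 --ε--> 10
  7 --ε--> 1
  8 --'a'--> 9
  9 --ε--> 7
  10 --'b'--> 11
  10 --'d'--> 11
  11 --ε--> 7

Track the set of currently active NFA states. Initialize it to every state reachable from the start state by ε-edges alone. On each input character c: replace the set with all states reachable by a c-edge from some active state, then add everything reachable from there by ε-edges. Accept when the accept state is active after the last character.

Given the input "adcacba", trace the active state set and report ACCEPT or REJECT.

Answer: REJECT

Derivation:
S₀ = ε-closure({0}) = {0,2,4,6,8,10}
'a' @ 1: {1,3,4,5,7,9}  [accepting]
'd' @ 2: {}  — dead — no transitions
rest 'cacba' ignored (set empty)
after full input: {}  (accept=1 not in)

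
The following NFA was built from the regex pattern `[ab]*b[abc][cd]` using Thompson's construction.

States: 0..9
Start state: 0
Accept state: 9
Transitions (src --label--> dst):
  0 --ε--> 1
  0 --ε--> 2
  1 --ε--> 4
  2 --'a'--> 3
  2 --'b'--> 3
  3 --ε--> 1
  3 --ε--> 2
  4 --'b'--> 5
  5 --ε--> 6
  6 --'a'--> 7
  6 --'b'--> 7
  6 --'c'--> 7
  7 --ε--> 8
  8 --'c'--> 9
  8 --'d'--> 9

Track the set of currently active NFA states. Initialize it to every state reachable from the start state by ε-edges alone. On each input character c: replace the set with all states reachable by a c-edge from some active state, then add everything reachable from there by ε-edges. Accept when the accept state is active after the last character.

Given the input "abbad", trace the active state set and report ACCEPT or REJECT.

initial (ε-close {0}): {0,1,2,4}
'a' @ 1: {1,2,3,4}
'b' @ 2: {1,2,3,4,5,6}
'b' @ 3: {1,2,3,4,5,6,7,8}
'a' @ 4: {1,2,3,4,7,8}
'd' @ 5: {9}  ✓accept
final: {9}; accept 9 in set

Answer: ACCEPT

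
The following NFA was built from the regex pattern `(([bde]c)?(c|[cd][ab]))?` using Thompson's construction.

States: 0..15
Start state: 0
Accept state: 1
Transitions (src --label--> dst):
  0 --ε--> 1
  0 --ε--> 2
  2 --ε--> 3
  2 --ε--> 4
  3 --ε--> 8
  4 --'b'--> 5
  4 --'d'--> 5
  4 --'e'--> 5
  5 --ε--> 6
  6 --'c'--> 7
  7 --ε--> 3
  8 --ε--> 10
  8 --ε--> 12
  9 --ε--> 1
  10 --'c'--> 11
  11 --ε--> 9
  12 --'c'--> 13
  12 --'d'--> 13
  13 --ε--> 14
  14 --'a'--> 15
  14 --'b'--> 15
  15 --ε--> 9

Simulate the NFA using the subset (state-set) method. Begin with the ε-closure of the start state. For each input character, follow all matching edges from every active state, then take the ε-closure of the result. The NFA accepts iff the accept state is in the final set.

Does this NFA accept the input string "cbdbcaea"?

Answer: REJECT

Steps:
start: ε-closure({0}) = {0,1,2,3,4,8,10,12}
'c' @ 1: {1,9,11,13,14}  [accepting]
'b' @ 2: {1,9,15}  [accepting]
'd' @ 3: {}  — state set empty
rest 'bcaea' ignored (set empty)
end set {} — state 1 not in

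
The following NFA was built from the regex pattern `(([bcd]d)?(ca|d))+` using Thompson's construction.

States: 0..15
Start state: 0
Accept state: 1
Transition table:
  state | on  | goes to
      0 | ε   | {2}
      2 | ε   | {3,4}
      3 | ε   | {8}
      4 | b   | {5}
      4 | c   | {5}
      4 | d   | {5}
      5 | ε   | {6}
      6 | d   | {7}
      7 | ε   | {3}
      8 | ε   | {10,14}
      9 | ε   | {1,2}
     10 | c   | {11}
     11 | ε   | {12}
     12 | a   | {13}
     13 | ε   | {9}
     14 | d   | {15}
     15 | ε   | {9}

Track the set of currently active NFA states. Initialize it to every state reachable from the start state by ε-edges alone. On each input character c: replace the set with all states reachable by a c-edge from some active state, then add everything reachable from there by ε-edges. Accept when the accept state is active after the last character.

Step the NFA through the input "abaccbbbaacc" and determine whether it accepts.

S₀ = ε-closure({0}) = {0,2,3,4,8,10,14}
'a' @ 1: {}  — dead — no transitions
rest 'baccbbbaacc' ignored (set empty)
end set {} — state 1 not in

Answer: REJECT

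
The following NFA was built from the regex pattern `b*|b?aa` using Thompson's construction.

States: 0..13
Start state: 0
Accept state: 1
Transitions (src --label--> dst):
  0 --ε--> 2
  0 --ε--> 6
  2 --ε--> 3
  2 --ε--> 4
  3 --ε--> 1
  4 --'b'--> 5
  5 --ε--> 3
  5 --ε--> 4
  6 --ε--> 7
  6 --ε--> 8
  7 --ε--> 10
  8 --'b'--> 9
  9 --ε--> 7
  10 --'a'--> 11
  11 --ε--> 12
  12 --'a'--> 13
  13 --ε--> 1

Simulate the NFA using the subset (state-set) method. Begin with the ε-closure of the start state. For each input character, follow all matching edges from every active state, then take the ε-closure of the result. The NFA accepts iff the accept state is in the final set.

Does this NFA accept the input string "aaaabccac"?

Answer: REJECT

Trace:
S₀ = ε-closure({0}) = {0,1,2,3,4,6,7,8,10}
'a' @ 1: {11,12}
'a' @ 2: {1,13}  (accept∈set)
'a' @ 3: {}  — dead — no transitions
rest 'abccac' ignored (set empty)
after full input: {}  (accept=1 not in)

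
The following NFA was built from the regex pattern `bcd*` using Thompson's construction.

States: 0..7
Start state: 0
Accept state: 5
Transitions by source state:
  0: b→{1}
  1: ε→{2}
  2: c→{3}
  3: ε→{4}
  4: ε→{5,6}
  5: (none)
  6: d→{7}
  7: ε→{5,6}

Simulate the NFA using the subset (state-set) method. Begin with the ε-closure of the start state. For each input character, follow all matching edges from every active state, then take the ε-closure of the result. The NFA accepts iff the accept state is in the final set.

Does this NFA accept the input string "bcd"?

Answer: ACCEPT

Steps:
S₀ = ε-closure({0}) = {0}
'b' @ 1: {1,2}
'c' @ 2: {3,4,5,6}  ✓accept
'd' @ 3: {5,6,7}  ✓accept
after full input: {5,6,7}  (accept=5 in)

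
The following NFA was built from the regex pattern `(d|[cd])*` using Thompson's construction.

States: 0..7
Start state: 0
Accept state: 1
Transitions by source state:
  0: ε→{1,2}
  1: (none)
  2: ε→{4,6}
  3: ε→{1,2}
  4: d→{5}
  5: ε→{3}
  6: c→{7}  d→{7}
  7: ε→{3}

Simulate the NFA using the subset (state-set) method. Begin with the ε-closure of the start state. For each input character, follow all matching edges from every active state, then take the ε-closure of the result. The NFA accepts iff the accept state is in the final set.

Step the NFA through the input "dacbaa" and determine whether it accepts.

initial (ε-close {0}): {0,1,2,4,6}
'd' @ 1: {1,2,3,4,5,6,7}  [accepting]
'a' @ 2: {}  — no active states
rest 'cbaa' ignored (set empty)
after full input: {}  (accept=1 not in)

Answer: REJECT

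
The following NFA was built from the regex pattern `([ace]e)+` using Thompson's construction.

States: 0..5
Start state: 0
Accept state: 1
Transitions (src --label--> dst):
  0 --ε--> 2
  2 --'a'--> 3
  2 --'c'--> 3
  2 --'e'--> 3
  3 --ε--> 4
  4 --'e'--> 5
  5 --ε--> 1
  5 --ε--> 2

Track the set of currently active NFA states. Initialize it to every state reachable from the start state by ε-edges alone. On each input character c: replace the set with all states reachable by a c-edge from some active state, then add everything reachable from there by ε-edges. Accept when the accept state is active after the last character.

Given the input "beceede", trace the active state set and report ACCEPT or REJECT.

Answer: REJECT

Steps:
initial (ε-close {0}): {0,2}
'b' @ 1: {}  — no active states
rest 'eceede' ignored (set empty)
end set {} — state 1 not in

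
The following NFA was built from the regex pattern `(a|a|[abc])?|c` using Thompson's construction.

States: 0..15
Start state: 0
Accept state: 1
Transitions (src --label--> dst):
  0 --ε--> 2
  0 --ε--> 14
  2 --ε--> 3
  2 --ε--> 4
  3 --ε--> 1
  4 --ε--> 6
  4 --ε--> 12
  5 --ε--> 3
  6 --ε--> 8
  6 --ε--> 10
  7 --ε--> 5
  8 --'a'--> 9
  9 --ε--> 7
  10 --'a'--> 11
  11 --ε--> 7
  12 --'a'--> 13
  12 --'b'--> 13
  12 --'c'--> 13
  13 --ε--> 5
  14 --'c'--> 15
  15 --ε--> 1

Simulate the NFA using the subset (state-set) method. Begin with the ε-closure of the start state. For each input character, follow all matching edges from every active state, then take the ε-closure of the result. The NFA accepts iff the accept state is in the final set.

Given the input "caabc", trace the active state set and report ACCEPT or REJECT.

Answer: REJECT

Steps:
initial (ε-close {0}): {0,1,2,3,4,6,8,10,12,14}
'c' @ 1: {1,3,5,13,15}  ✓accept
'a' @ 2: {}  — no active states
rest 'abc' ignored (set empty)
after full input: {}  (accept=1 not in)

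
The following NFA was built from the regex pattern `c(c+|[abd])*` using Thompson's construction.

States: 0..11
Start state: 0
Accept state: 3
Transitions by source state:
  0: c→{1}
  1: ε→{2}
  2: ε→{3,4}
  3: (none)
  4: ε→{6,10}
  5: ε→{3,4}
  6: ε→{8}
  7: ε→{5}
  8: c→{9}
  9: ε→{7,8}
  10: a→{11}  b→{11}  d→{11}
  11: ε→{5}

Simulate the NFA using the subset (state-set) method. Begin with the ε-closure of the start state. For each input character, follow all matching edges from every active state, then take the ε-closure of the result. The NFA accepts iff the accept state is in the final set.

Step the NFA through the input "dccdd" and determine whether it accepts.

initial (ε-close {0}): {0}
'd' @ 1: {}  — dead — no transitions
rest 'ccdd' ignored (set empty)
end set {} — state 3 not in

Answer: REJECT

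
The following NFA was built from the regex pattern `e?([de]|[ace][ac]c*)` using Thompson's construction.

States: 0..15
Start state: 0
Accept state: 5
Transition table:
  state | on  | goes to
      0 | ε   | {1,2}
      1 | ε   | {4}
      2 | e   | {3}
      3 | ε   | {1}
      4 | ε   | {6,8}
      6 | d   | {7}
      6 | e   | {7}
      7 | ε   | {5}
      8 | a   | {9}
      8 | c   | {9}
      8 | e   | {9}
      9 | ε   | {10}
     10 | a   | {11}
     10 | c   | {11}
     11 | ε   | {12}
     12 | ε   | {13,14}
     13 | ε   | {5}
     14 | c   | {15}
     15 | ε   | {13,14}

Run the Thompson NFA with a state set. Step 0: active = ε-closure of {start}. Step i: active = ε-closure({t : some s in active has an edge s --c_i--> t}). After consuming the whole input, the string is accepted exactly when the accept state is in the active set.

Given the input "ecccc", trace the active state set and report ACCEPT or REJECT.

start: ε-closure({0}) = {0,1,2,4,6,8}
'e' @ 1: {1,3,4,5,6,7,8,9,10}  ✓accept
'c' @ 2: {5,9,10,11,12,13,14}  ✓accept
'c' @ 3: {5,11,12,13,14,15}  ✓accept
'c' @ 4: {5,13,14,15}  ✓accept
'c' @ 5: {5,13,14,15}  ✓accept
final: {5,13,14,15}; accept 5 in set

Answer: ACCEPT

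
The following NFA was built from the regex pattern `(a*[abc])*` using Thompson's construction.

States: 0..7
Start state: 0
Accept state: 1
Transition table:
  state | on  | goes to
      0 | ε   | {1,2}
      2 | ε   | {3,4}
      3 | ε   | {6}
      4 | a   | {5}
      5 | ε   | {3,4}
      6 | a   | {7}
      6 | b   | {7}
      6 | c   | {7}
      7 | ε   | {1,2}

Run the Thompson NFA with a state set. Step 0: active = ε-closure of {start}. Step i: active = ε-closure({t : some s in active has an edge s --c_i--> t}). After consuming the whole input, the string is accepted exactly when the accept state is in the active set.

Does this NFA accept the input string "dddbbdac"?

Answer: REJECT

Derivation:
S₀ = ε-closure({0}) = {0,1,2,3,4,6}
'd' @ 1: {}  — no active states
rest 'ddbbdac' ignored (set empty)
after full input: {}  (accept=1 not in)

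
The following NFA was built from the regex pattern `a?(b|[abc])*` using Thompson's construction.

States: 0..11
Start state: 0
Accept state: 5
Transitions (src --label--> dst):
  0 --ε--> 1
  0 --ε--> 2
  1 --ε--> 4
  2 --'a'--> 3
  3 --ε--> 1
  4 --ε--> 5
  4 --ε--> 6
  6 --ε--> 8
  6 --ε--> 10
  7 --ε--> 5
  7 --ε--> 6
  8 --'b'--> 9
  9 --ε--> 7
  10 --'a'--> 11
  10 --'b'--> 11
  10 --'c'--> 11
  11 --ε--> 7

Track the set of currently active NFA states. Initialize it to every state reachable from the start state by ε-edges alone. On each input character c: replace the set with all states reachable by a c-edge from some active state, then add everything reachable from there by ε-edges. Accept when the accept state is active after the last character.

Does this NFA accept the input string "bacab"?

S₀ = ε-closure({0}) = {0,1,2,4,5,6,8,10}
'b' @ 1: {5,6,7,8,9,10,11}  (accept∈set)
'a' @ 2: {5,6,7,8,10,11}  (accept∈set)
'c' @ 3: {5,6,7,8,10,11}  (accept∈set)
'a' @ 4: {5,6,7,8,10,11}  (accept∈set)
'b' @ 5: {5,6,7,8,9,10,11}  (accept∈set)
after full input: {5,6,7,8,9,10,11}  (accept=5 in)

Answer: ACCEPT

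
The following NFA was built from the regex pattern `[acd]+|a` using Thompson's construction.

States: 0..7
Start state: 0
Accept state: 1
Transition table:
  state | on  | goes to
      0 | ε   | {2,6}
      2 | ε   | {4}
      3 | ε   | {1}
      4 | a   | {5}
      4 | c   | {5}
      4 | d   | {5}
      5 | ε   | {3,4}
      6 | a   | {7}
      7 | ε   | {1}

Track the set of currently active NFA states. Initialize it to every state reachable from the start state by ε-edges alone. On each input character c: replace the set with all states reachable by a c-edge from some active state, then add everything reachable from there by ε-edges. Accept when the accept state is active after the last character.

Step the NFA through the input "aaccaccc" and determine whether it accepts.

Answer: ACCEPT

Steps:
start: ε-closure({0}) = {0,2,4,6}
'a' @ 1: {1,3,4,5,7}  (accept∈set)
'a' @ 2: {1,3,4,5}  (accept∈set)
'c' @ 3: {1,3,4,5}  (accept∈set)
'c' @ 4: {1,3,4,5}  (accept∈set)
'a' @ 5: {1,3,4,5}  (accept∈set)
'c' @ 6: {1,3,4,5}  (accept∈set)
'c' @ 7: {1,3,4,5}  (accept∈set)
'c' @ 8: {1,3,4,5}  (accept∈set)
end set {1,3,4,5} — state 1 in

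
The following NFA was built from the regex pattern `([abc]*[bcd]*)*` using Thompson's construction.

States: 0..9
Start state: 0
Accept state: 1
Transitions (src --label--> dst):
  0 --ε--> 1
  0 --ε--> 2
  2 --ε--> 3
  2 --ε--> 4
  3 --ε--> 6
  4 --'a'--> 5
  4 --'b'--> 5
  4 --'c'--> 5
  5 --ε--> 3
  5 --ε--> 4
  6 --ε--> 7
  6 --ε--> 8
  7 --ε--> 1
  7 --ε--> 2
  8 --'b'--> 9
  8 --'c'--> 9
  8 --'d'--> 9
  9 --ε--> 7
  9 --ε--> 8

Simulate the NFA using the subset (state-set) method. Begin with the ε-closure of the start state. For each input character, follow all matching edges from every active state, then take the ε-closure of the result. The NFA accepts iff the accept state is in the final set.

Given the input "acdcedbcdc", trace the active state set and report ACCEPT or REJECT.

start: ε-closure({0}) = {0,1,2,3,4,6,7,8}
'a' @ 1: {1,2,3,4,5,6,7,8}  (accept∈set)
'c' @ 2: {1,2,3,4,5,6,7,8,9}  (accept∈set)
'd' @ 3: {1,2,3,4,6,7,8,9}  (accept∈set)
'c' @ 4: {1,2,3,4,5,6,7,8,9}  (accept∈set)
'e' @ 5: {}  — dead — no transitions
rest 'dbcdc' ignored (set empty)
after full input: {}  (accept=1 not in)

Answer: REJECT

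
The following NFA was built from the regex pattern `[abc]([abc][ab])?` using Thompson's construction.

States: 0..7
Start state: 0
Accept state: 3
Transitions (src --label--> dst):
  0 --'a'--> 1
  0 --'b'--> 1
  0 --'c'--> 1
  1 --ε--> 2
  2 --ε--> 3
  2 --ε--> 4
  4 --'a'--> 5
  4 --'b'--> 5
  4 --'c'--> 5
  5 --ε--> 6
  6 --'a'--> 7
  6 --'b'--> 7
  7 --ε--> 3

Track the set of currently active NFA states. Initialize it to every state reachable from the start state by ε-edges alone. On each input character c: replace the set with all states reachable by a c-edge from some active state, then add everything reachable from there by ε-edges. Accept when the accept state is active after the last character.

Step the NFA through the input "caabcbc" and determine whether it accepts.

Answer: REJECT

Trace:
S₀ = ε-closure({0}) = {0}
'c' @ 1: {1,2,3,4}  [accepting]
'a' @ 2: {5,6}
'a' @ 3: {3,7}  [accepting]
'b' @ 4: {}  — state set empty
rest 'cbc' ignored (set empty)
end set {} — state 3 not in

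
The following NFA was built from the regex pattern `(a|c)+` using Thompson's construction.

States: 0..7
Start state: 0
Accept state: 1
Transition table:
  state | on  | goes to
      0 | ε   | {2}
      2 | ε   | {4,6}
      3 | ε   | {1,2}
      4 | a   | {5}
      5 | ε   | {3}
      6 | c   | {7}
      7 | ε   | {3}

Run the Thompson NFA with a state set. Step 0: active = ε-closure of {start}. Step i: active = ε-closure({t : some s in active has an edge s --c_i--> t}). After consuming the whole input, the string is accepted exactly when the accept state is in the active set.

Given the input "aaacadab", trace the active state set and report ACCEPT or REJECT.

start: ε-closure({0}) = {0,2,4,6}
'a' @ 1: {1,2,3,4,5,6}  (accept∈set)
'a' @ 2: {1,2,3,4,5,6}  (accept∈set)
'a' @ 3: {1,2,3,4,5,6}  (accept∈set)
'c' @ 4: {1,2,3,4,6,7}  (accept∈set)
'a' @ 5: {1,2,3,4,5,6}  (accept∈set)
'd' @ 6: {}  — no active states
rest 'ab' ignored (set empty)
final: {}; accept 1 not in set

Answer: REJECT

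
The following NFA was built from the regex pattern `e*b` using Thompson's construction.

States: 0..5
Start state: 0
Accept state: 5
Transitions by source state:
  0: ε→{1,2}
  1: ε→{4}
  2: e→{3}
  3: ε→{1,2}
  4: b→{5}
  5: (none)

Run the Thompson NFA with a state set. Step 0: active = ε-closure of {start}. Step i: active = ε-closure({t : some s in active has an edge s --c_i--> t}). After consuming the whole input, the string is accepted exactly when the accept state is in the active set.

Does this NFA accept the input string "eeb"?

Answer: ACCEPT

Trace:
S₀ = ε-closure({0}) = {0,1,2,4}
'e' @ 1: {1,2,3,4}
'e' @ 2: {1,2,3,4}
'b' @ 3: {5}  (accept∈set)
after full input: {5}  (accept=5 in)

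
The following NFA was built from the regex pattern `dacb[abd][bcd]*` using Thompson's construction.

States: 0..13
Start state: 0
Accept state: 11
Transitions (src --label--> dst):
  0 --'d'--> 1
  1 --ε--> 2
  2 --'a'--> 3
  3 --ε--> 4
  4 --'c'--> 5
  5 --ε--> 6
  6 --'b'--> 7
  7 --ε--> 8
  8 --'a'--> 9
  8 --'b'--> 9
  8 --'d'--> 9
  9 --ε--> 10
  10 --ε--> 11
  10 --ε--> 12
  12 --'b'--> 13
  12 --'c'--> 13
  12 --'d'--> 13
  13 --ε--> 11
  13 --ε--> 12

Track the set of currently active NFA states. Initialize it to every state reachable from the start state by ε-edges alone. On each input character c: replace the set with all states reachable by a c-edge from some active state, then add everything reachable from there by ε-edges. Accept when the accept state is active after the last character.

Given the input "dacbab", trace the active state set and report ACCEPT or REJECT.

start: ε-closure({0}) = {0}
'd' @ 1: {1,2}
'a' @ 2: {3,4}
'c' @ 3: {5,6}
'b' @ 4: {7,8}
'a' @ 5: {9,10,11,12}  [accepting]
'b' @ 6: {11,12,13}  [accepting]
after full input: {11,12,13}  (accept=11 in)

Answer: ACCEPT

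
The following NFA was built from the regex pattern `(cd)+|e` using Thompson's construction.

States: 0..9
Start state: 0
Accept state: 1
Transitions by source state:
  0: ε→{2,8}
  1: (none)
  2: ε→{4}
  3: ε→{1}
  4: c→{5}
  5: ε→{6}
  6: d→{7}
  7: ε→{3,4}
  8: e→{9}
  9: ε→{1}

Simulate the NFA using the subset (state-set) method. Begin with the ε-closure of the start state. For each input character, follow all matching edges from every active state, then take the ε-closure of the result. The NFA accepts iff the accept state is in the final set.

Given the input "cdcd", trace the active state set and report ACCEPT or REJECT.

Answer: ACCEPT

Derivation:
initial (ε-close {0}): {0,2,4,8}
'c' @ 1: {5,6}
'd' @ 2: {1,3,4,7}  [accepting]
'c' @ 3: {5,6}
'd' @ 4: {1,3,4,7}  [accepting]
final: {1,3,4,7}; accept 1 in set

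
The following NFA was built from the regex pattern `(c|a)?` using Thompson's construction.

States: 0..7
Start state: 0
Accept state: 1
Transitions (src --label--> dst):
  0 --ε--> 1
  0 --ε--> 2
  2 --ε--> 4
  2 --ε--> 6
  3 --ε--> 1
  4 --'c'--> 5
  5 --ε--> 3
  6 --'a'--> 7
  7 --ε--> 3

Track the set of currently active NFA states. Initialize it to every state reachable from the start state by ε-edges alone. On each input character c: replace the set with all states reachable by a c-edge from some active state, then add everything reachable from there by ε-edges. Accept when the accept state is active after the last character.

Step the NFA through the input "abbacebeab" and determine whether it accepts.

Answer: REJECT

Steps:
initial (ε-close {0}): {0,1,2,4,6}
'a' @ 1: {1,3,7}  (accept∈set)
'b' @ 2: {}  — no active states
rest 'bacebeab' ignored (set empty)
end set {} — state 1 not in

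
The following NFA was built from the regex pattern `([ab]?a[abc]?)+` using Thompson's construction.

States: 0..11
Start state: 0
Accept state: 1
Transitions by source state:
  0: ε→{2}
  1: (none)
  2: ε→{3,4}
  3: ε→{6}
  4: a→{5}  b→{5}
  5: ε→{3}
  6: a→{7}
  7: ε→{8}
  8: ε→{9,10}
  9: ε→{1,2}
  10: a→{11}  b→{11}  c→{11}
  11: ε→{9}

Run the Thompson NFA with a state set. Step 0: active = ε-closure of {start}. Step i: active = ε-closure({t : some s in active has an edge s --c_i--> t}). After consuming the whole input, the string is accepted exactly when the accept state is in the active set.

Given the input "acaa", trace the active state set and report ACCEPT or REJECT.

start: ε-closure({0}) = {0,2,3,4,6}
'a' @ 1: {1,2,3,4,5,6,7,8,9,10}  (accept∈set)
'c' @ 2: {1,2,3,4,6,9,11}  (accept∈set)
'a' @ 3: {1,2,3,4,5,6,7,8,9,10}  (accept∈set)
'a' @ 4: {1,2,3,4,5,6,7,8,9,10,11}  (accept∈set)
final: {1,2,3,4,5,6,7,8,9,10,11}; accept 1 in set

Answer: ACCEPT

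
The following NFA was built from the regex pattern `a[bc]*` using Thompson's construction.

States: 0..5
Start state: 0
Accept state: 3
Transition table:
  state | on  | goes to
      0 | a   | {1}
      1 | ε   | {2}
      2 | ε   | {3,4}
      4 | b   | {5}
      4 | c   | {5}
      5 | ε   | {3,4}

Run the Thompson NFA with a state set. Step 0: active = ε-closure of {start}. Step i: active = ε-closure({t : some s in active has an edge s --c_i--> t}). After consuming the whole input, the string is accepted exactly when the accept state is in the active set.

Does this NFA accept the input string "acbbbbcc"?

start: ε-closure({0}) = {0}
'a' @ 1: {1,2,3,4}  ✓accept
'c' @ 2: {3,4,5}  ✓accept
'b' @ 3: {3,4,5}  ✓accept
'b' @ 4: {3,4,5}  ✓accept
'b' @ 5: {3,4,5}  ✓accept
'b' @ 6: {3,4,5}  ✓accept
'c' @ 7: {3,4,5}  ✓accept
'c' @ 8: {3,4,5}  ✓accept
after full input: {3,4,5}  (accept=3 in)

Answer: ACCEPT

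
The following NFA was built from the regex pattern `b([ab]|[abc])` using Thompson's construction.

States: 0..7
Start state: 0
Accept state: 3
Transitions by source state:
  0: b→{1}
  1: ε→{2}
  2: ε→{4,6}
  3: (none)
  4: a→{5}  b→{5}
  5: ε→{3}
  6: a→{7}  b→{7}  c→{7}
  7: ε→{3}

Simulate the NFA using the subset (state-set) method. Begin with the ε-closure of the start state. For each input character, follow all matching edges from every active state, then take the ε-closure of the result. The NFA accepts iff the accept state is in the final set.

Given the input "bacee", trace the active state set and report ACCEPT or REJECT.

Answer: REJECT

Steps:
initial (ε-close {0}): {0}
'b' @ 1: {1,2,4,6}
'a' @ 2: {3,5,7}  (accept∈set)
'c' @ 3: {}  — dead — no transitions
rest 'ee' ignored (set empty)
final: {}; accept 3 not in set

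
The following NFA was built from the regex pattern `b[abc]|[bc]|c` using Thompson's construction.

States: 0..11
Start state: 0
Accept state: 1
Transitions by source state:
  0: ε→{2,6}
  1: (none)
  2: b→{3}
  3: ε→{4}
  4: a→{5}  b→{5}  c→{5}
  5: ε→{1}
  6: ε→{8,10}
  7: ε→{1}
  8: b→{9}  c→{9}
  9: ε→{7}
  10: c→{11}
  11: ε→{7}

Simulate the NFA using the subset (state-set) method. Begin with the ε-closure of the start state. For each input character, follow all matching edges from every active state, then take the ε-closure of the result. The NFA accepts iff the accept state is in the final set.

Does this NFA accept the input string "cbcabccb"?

Answer: REJECT

Trace:
S₀ = ε-closure({0}) = {0,2,6,8,10}
'c' @ 1: {1,7,9,11}  ✓accept
'b' @ 2: {}  — no active states
rest 'cabccb' ignored (set empty)
end set {} — state 1 not in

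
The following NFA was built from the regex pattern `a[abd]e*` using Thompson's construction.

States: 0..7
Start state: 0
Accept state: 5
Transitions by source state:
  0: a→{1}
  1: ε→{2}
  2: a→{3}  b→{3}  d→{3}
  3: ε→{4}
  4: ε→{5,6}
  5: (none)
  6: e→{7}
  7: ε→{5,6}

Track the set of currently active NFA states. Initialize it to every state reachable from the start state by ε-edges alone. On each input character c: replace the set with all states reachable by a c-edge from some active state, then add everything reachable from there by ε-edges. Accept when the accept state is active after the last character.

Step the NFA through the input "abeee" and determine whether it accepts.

initial (ε-close {0}): {0}
'a' @ 1: {1,2}
'b' @ 2: {3,4,5,6}  [accepting]
'e' @ 3: {5,6,7}  [accepting]
'e' @ 4: {5,6,7}  [accepting]
'e' @ 5: {5,6,7}  [accepting]
after full input: {5,6,7}  (accept=5 in)

Answer: ACCEPT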